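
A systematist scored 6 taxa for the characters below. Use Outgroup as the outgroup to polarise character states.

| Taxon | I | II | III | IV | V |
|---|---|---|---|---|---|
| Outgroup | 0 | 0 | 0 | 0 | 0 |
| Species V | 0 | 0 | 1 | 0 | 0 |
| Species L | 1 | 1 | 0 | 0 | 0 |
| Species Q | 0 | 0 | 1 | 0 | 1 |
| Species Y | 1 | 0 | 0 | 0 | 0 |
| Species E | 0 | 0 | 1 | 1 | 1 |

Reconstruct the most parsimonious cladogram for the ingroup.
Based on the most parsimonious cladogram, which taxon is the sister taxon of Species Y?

Species L

The outgroup has state '0' for every character, so '1' is the derived state throughout.
Only Species L and Species Y show the derived state '1' for I, supporting them as a clade.
II: derived state '1' in Species L only — an autapomorphy, so it tells us nothing about relationships among taxa.
III: derived state '1' in Species E, Species Q, and Species V only — synapomorphy for {Species E, Species Q, Species V}.
IV (derived state '1') is unique to Species E (autapomorphy; uninformative for grouping).
V (derived state '1') is shared by Species E and Species Q — a synapomorphy uniting that clade.
Most parsimonious ingroup topology: ((Species V,(Species Q,Species E)),(Species L,Species Y)).
Species Y and Species L form a cherry on this tree, so they are sister taxa.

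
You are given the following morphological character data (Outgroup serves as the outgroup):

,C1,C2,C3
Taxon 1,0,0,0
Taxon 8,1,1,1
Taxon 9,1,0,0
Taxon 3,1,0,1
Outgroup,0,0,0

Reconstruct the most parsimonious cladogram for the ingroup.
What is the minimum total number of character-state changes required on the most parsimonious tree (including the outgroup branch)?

3

The outgroup has state '0' for every character, so '1' is the derived state throughout.
Only Taxon 3, Taxon 8, and Taxon 9 show the derived state '1' for C1, supporting them as a clade.
C2: derived state '1' in Taxon 8 only — an autapomorphy, so it tells us nothing about relationships among taxa.
Only Taxon 3 and Taxon 8 show the derived state '1' for C3, supporting them as a clade.
Most parsimonious ingroup topology: ((Taxon 9,(Taxon 8,Taxon 3)),Taxon 1).
Changes per character on this tree: C1: 1; C2: 1; C3: 1.
Total = 3.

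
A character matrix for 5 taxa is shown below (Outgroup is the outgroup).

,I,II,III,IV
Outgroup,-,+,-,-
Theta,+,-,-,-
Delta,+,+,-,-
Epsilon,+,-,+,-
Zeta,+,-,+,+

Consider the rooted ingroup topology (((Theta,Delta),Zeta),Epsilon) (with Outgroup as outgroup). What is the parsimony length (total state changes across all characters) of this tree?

Map each character onto (((Theta,Delta),Zeta),Epsilon) (rooted by Outgroup) and count the minimum state changes it requires (Fitch parsimony):
I: 1; II: 2; III: 2; IV: 1.
Total tree length = 6.

6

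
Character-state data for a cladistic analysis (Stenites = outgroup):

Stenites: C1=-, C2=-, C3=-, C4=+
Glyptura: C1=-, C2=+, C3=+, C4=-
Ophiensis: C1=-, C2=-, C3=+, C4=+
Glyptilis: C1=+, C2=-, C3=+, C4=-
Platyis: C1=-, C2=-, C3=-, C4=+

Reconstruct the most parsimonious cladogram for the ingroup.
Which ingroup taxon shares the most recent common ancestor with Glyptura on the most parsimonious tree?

Glyptilis

Character polarity is set by the outgroup: the derived state is whichever differs from the outgroup's state, so for C4 the derived state is '-', and for the remaining characters it is '+'.
C1 (derived state '+') is unique to Glyptilis (autapomorphy; uninformative for grouping).
C2 (derived state '+') is unique to Glyptura (autapomorphy; uninformative for grouping).
Only Glyptilis, Glyptura, and Ophiensis show the derived state '+' for C3, supporting them as a clade.
Only Glyptilis and Glyptura show the derived state '-' for C4, supporting them as a clade.
Most parsimonious ingroup topology: (((Glyptura,Glyptilis),Ophiensis),Platyis).
Glyptura and Glyptilis form a cherry on this tree, so they are sister taxa.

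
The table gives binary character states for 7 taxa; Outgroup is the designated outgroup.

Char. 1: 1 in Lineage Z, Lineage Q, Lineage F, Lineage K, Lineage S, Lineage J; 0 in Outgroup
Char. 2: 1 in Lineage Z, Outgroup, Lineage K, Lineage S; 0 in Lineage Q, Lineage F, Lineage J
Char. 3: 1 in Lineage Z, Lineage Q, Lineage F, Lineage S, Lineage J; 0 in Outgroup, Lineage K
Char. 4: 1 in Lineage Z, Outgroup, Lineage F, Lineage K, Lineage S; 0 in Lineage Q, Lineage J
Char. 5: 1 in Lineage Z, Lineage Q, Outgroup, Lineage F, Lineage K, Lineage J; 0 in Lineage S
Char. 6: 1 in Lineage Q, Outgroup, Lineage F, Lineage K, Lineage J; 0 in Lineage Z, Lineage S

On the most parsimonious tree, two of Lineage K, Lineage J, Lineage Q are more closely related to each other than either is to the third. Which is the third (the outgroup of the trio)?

Character polarity is set by the outgroup: the derived state is whichever differs from the outgroup's state, so for Char. 2, Char. 4, Char. 5, Char. 6 the derived state is '0', and for the remaining characters it is '1'.
All ingroup taxa share the derived state '1' for Char. 1; it defines the ingroup but does not resolve relationships within it.
Char. 2 (derived state '0') is shared by Lineage F, Lineage J, and Lineage Q — a synapomorphy uniting that clade.
Only Lineage F, Lineage J, Lineage Q, Lineage S, and Lineage Z show the derived state '1' for Char. 3, supporting them as a clade.
Char. 4: derived state '0' in Lineage J and Lineage Q only — synapomorphy for {Lineage J, Lineage Q}.
Char. 5: derived state '0' in Lineage S only — an autapomorphy, so it tells us nothing about relationships among taxa.
Char. 6: derived state '0' in Lineage S and Lineage Z only — synapomorphy for {Lineage S, Lineage Z}.
Most parsimonious ingroup topology: (Lineage K,(((Lineage J,Lineage Q),Lineage F),(Lineage S,Lineage Z))).
Lineage Q and Lineage J share a more recent common ancestor with each other than either does with Lineage K, so Lineage K is the least closely related of the three.

Lineage K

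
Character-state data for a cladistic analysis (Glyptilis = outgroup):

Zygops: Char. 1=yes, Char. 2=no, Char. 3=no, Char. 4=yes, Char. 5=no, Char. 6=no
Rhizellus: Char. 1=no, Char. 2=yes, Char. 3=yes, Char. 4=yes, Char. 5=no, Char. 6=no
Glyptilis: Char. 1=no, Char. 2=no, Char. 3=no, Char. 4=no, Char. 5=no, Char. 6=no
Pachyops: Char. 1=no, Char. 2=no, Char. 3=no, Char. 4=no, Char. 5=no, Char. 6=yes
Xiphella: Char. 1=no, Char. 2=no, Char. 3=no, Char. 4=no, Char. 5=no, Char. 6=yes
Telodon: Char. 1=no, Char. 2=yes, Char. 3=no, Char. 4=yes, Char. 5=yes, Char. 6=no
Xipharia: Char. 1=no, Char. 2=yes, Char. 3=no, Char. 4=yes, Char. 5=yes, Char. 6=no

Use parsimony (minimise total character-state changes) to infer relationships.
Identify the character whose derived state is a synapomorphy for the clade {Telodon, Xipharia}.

Char. 5

The outgroup has state 'no' for every character, so 'yes' is the derived state throughout.
Char. 1 (derived state 'yes') is unique to Zygops (autapomorphy; uninformative for grouping).
Only Rhizellus, Telodon, and Xipharia show the derived state 'yes' for Char. 2, supporting them as a clade.
Char. 3: derived state 'yes' in Rhizellus only — an autapomorphy, so it tells us nothing about relationships among taxa.
Char. 4: derived state 'yes' in Rhizellus, Telodon, Xipharia, and Zygops only — synapomorphy for {Rhizellus, Telodon, Xipharia, Zygops}.
Char. 5: derived state 'yes' in Telodon and Xipharia only — synapomorphy for {Telodon, Xipharia}.
Char. 6 (derived state 'yes') is shared by Pachyops and Xiphella — a synapomorphy uniting that clade.
Most parsimonious ingroup topology: ((((Telodon,Xipharia),Rhizellus),Zygops),(Xiphella,Pachyops)).
The clade {Telodon, Xipharia} is supported by Char. 5: its derived state 'yes' occurs in exactly those taxa and in no other taxon (including the outgroup).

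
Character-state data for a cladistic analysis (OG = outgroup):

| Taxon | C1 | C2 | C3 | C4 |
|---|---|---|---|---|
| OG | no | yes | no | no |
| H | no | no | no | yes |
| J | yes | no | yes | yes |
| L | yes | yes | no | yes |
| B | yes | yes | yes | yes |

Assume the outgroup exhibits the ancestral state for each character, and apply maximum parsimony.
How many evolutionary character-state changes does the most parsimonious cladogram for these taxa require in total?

5

Character polarity is set by the outgroup: the derived state is whichever differs from the outgroup's state, so for C2 the derived state is 'no', and for the remaining characters it is 'yes'.
C1 (derived state 'yes') is shared by B, J, and L — a synapomorphy uniting that clade.
C2 (state 'no') occurs in H and J but conflicts with the nesting implied by the other characters — most parsimoniously interpreted as homoplasy.
C3: derived state 'yes' in B and J only — synapomorphy for {B, J}.
C4 (derived state 'yes') is shared by all ingroup taxa — unites the whole ingroup.
Most parsimonious ingroup topology: (H,((J,B),L)).
Changes per character on this tree: C1: 1; C2: 2; C3: 1; C4: 1.
Total = 5.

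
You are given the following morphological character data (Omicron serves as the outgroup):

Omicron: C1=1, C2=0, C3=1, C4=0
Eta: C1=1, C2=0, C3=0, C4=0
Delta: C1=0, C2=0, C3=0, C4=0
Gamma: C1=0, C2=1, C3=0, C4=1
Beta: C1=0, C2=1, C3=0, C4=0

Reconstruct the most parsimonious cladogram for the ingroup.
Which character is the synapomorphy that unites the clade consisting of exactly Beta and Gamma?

C2

Character polarity is set by the outgroup: the derived state is whichever differs from the outgroup's state, so for C1, C3 the derived state is '0', and for the remaining characters it is '1'.
C1: derived state '0' in Beta, Delta, and Gamma only — synapomorphy for {Beta, Delta, Gamma}.
Only Beta and Gamma show the derived state '1' for C2, supporting them as a clade.
All ingroup taxa share the derived state '0' for C3; it defines the ingroup but does not resolve relationships within it.
C4 (derived state '1') is unique to Gamma (autapomorphy; uninformative for grouping).
Most parsimonious ingroup topology: (Eta,(Delta,(Gamma,Beta))).
The clade {Beta, Gamma} is supported by C2: its derived state '1' occurs in exactly those taxa and in no other taxon (including the outgroup).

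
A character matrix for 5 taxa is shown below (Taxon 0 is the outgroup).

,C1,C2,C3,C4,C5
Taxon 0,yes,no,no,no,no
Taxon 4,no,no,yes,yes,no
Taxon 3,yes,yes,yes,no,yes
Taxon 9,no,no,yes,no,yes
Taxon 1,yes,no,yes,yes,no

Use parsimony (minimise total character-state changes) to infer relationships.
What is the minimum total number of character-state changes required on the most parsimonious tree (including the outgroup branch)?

6

Character polarity is set by the outgroup: the derived state is whichever differs from the outgroup's state, so for C1 the derived state is 'no', and for the remaining characters it is 'yes'.
C1 groups Taxon 4 and Taxon 9, which is incompatible with the clades supported by the remaining characters; treating it as convergent (homoplasy) costs fewer steps than any alternative tree.
C2: derived state 'yes' in Taxon 3 only — an autapomorphy, so it tells us nothing about relationships among taxa.
C3 (derived state 'yes') is shared by all ingroup taxa — unites the whole ingroup.
Only Taxon 1 and Taxon 4 show the derived state 'yes' for C4, supporting them as a clade.
Only Taxon 3 and Taxon 9 show the derived state 'yes' for C5, supporting them as a clade.
Most parsimonious ingroup topology: ((Taxon 4,Taxon 1),(Taxon 3,Taxon 9)).
Changes per character on this tree: C1: 2; C2: 1; C3: 1; C4: 1; C5: 1.
Total = 6.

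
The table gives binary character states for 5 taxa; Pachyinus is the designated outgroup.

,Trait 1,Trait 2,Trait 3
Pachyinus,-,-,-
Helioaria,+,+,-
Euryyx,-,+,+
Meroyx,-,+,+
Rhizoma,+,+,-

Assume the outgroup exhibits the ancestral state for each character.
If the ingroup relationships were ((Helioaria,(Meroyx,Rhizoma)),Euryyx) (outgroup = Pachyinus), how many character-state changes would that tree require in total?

Map each character onto ((Helioaria,(Meroyx,Rhizoma)),Euryyx) (rooted by Pachyinus) and count the minimum state changes it requires (Fitch parsimony):
Trait 1: 2; Trait 2: 1; Trait 3: 2.
Total tree length = 5.

5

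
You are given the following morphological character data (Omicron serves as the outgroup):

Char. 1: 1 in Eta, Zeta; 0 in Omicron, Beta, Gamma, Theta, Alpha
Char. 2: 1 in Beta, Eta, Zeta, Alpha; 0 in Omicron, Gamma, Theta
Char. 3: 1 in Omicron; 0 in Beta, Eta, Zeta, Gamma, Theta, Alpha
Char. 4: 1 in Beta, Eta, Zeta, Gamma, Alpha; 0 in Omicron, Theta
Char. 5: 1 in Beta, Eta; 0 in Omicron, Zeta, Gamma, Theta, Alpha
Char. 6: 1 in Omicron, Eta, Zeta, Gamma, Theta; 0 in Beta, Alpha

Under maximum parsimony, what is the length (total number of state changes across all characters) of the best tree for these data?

7

Character polarity is set by the outgroup: the derived state is whichever differs from the outgroup's state, so for Char. 3, Char. 6 the derived state is '0', and for the remaining characters it is '1'.
Char. 1: derived state '1' in Eta and Zeta only — synapomorphy for {Eta, Zeta}.
Only Alpha, Beta, Eta, and Zeta show the derived state '1' for Char. 2, supporting them as a clade.
Char. 3 (derived state '0') is shared by all ingroup taxa — unites the whole ingroup.
Char. 4 (derived state '1') is shared by Alpha, Beta, Eta, Gamma, and Zeta — a synapomorphy uniting that clade.
Char. 5 groups Beta and Eta, which is incompatible with the clades supported by the remaining characters; treating it as convergent (homoplasy) costs fewer steps than any alternative tree.
Only Alpha and Beta show the derived state '0' for Char. 6, supporting them as a clade.
Most parsimonious ingroup topology: ((((Beta,Alpha),(Eta,Zeta)),Gamma),Theta).
Changes per character on this tree: Char. 1: 1; Char. 2: 1; Char. 3: 1; Char. 4: 1; Char. 5: 2; Char. 6: 1.
Total = 7.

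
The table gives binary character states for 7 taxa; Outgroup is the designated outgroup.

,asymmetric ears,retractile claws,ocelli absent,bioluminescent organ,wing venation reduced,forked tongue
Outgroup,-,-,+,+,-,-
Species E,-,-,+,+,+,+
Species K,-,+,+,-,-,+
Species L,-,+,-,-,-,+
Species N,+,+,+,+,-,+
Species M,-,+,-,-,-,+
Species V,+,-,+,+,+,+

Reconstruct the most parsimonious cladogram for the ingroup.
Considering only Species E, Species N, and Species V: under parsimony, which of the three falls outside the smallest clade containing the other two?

Character polarity is set by the outgroup: the derived state is whichever differs from the outgroup's state, so for ocelli absent, bioluminescent organ the derived state is '-', and for the remaining characters it is '+'.
asymmetric ears groups Species N and Species V, which is incompatible with the clades supported by the remaining characters; treating it as convergent (homoplasy) costs fewer steps than any alternative tree.
Only Species K, Species L, Species M, and Species N show the derived state '+' for retractile claws, supporting them as a clade.
Only Species L and Species M show the derived state '-' for ocelli absent, supporting them as a clade.
bioluminescent organ: derived state '-' in Species K, Species L, and Species M only — synapomorphy for {Species K, Species L, Species M}.
wing venation reduced: derived state '+' in Species E and Species V only — synapomorphy for {Species E, Species V}.
All ingroup taxa share the derived state '+' for forked tongue; it defines the ingroup but does not resolve relationships within it.
Most parsimonious ingroup topology: ((Species E,Species V),((Species K,(Species L,Species M)),Species N)).
Species V and Species E share a more recent common ancestor with each other than either does with Species N, so Species N is the least closely related of the three.

Species N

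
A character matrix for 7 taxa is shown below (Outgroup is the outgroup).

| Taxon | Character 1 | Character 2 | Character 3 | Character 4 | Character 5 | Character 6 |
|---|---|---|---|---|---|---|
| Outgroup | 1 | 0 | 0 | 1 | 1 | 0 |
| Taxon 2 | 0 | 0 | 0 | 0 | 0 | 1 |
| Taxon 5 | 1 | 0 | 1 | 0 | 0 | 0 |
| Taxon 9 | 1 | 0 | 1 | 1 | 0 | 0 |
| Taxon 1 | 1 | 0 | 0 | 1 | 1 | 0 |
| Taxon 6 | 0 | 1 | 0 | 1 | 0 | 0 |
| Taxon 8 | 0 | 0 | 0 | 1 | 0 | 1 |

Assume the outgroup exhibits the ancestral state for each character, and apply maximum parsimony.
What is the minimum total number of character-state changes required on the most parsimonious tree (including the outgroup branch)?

7

Character polarity is set by the outgroup: the derived state is whichever differs from the outgroup's state, so for Character 1, Character 4, Character 5 the derived state is '0', and for the remaining characters it is '1'.
Only Taxon 2, Taxon 6, and Taxon 8 show the derived state '0' for Character 1, supporting them as a clade.
Character 2 (derived state '1') is unique to Taxon 6 (autapomorphy; uninformative for grouping).
Character 3: derived state '1' in Taxon 5 and Taxon 9 only — synapomorphy for {Taxon 5, Taxon 9}.
Character 4 (state '0') occurs in Taxon 2 and Taxon 5 but conflicts with the nesting implied by the other characters — most parsimoniously interpreted as homoplasy.
Character 5: derived state '0' in Taxon 2, Taxon 5, Taxon 6, Taxon 8, and Taxon 9 only — synapomorphy for {Taxon 2, Taxon 5, Taxon 6, Taxon 8, Taxon 9}.
Only Taxon 2 and Taxon 8 show the derived state '1' for Character 6, supporting them as a clade.
Most parsimonious ingroup topology: ((((Taxon 2,Taxon 8),Taxon 6),(Taxon 5,Taxon 9)),Taxon 1).
Changes per character on this tree: Character 1: 1; Character 2: 1; Character 3: 1; Character 4: 2; Character 5: 1; Character 6: 1.
Total = 7.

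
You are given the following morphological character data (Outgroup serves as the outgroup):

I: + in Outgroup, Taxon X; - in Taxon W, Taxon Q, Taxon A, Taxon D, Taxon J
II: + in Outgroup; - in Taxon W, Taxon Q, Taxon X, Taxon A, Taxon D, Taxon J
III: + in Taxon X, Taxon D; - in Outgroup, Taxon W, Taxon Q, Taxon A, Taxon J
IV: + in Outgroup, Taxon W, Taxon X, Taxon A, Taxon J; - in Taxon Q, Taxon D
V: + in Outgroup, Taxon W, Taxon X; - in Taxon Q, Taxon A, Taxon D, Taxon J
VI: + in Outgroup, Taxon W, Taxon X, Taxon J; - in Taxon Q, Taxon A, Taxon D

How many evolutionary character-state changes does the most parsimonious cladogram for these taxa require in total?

Character polarity is set by the outgroup: the derived state is whichever differs from the outgroup's state, so for I, II, IV, V, VI the derived state is '-', and for the remaining characters it is '+'.
I: derived state '-' in Taxon A, Taxon D, Taxon J, Taxon Q, and Taxon W only — synapomorphy for {Taxon A, Taxon D, Taxon J, Taxon Q, Taxon W}.
II (derived state '-') is shared by all ingroup taxa — unites the whole ingroup.
III groups Taxon D and Taxon X, which is incompatible with the clades supported by the remaining characters; treating it as convergent (homoplasy) costs fewer steps than any alternative tree.
IV: derived state '-' in Taxon D and Taxon Q only — synapomorphy for {Taxon D, Taxon Q}.
V: derived state '-' in Taxon A, Taxon D, Taxon J, and Taxon Q only — synapomorphy for {Taxon A, Taxon D, Taxon J, Taxon Q}.
Only Taxon A, Taxon D, and Taxon Q show the derived state '-' for VI, supporting them as a clade.
Most parsimonious ingroup topology: ((Taxon W,(((Taxon Q,Taxon D),Taxon A),Taxon J)),Taxon X).
Changes per character on this tree: I: 1; II: 1; III: 2; IV: 1; V: 1; VI: 1.
Total = 7.

7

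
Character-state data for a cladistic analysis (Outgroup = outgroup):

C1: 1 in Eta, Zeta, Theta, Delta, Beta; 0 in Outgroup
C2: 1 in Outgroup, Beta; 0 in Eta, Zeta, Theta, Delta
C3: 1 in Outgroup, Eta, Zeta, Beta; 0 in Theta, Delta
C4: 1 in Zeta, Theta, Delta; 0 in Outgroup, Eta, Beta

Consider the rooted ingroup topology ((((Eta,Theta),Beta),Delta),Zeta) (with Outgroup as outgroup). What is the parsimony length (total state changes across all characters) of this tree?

8

Map each character onto ((((Eta,Theta),Beta),Delta),Zeta) (rooted by Outgroup) and count the minimum state changes it requires (Fitch parsimony):
C1: 1; C2: 2; C3: 2; C4: 3.
Total tree length = 8.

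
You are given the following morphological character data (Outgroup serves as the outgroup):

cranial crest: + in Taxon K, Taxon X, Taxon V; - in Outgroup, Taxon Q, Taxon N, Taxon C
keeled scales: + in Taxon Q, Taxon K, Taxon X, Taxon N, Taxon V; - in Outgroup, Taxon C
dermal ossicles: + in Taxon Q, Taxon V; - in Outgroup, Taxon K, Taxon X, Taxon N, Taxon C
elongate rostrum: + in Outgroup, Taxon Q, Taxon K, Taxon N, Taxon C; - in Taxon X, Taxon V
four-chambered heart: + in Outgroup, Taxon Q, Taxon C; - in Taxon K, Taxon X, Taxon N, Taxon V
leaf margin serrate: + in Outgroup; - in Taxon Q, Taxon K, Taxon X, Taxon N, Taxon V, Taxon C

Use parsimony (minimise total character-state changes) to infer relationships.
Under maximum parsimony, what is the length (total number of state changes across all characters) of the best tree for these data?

7

Character polarity is set by the outgroup: the derived state is whichever differs from the outgroup's state, so for elongate rostrum, four-chambered heart, leaf margin serrate the derived state is '-', and for the remaining characters it is '+'.
cranial crest: derived state '+' in Taxon K, Taxon V, and Taxon X only — synapomorphy for {Taxon K, Taxon V, Taxon X}.
keeled scales: derived state '+' in Taxon K, Taxon N, Taxon Q, Taxon V, and Taxon X only — synapomorphy for {Taxon K, Taxon N, Taxon Q, Taxon V, Taxon X}.
dermal ossicles groups Taxon Q and Taxon V, which is incompatible with the clades supported by the remaining characters; treating it as convergent (homoplasy) costs fewer steps than any alternative tree.
Only Taxon V and Taxon X show the derived state '-' for elongate rostrum, supporting them as a clade.
four-chambered heart: derived state '-' in Taxon K, Taxon N, Taxon V, and Taxon X only — synapomorphy for {Taxon K, Taxon N, Taxon V, Taxon X}.
All ingroup taxa share the derived state '-' for leaf margin serrate; it defines the ingroup but does not resolve relationships within it.
Most parsimonious ingroup topology: ((Taxon Q,((Taxon K,(Taxon X,Taxon V)),Taxon N)),Taxon C).
Changes per character on this tree: cranial crest: 1; keeled scales: 1; dermal ossicles: 2; elongate rostrum: 1; four-chambered heart: 1; leaf margin serrate: 1.
Total = 7.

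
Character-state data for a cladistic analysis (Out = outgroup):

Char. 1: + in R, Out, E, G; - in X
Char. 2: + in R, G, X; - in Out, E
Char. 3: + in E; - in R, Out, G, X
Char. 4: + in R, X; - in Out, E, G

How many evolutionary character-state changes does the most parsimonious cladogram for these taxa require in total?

Character polarity is set by the outgroup: the derived state is whichever differs from the outgroup's state, so for Char. 1 the derived state is '-', and for the remaining characters it is '+'.
Char. 1: derived state '-' in X only — an autapomorphy, so it tells us nothing about relationships among taxa.
Only G, R, and X show the derived state '+' for Char. 2, supporting them as a clade.
Char. 3 (derived state '+') is unique to E (autapomorphy; uninformative for grouping).
Char. 4: derived state '+' in R and X only — synapomorphy for {R, X}.
Most parsimonious ingroup topology: (E,((R,X),G)).
Changes per character on this tree: Char. 1: 1; Char. 2: 1; Char. 3: 1; Char. 4: 1.
Total = 4.

4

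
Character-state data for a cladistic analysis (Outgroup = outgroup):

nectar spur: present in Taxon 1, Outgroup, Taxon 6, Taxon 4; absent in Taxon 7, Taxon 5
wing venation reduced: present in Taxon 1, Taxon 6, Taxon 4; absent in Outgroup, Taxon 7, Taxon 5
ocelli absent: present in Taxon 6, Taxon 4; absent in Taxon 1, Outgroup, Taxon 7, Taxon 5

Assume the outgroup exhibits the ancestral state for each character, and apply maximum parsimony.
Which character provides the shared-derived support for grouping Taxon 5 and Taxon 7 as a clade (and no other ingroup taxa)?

nectar spur

Character polarity is set by the outgroup: the derived state is whichever differs from the outgroup's state, so for nectar spur the derived state is 'absent', and for the remaining characters it is 'present'.
nectar spur: derived state 'absent' in Taxon 5 and Taxon 7 only — synapomorphy for {Taxon 5, Taxon 7}.
wing venation reduced (derived state 'present') is shared by Taxon 1, Taxon 4, and Taxon 6 — a synapomorphy uniting that clade.
Only Taxon 4 and Taxon 6 show the derived state 'present' for ocelli absent, supporting them as a clade.
Most parsimonious ingroup topology: ((Taxon 7,Taxon 5),((Taxon 6,Taxon 4),Taxon 1)).
The clade {Taxon 5, Taxon 7} is supported by nectar spur: its derived state 'absent' occurs in exactly those taxa and in no other taxon (including the outgroup).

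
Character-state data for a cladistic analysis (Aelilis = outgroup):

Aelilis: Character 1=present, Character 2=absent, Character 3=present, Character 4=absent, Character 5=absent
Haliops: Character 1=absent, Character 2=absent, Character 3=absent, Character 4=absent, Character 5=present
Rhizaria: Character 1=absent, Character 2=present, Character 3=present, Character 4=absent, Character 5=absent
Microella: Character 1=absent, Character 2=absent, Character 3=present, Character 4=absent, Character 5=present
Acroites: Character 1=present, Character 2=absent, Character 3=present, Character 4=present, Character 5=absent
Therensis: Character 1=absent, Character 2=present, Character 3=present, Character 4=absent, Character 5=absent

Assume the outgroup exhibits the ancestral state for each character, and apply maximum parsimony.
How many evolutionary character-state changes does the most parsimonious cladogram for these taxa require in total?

5

Character polarity is set by the outgroup: the derived state is whichever differs from the outgroup's state, so for Character 1, Character 3 the derived state is 'absent', and for the remaining characters it is 'present'.
Character 1: derived state 'absent' in Haliops, Microella, Rhizaria, and Therensis only — synapomorphy for {Haliops, Microella, Rhizaria, Therensis}.
Character 2: derived state 'present' in Rhizaria and Therensis only — synapomorphy for {Rhizaria, Therensis}.
Character 3 (derived state 'absent') is unique to Haliops (autapomorphy; uninformative for grouping).
Character 4 (derived state 'present') is unique to Acroites (autapomorphy; uninformative for grouping).
Only Haliops and Microella show the derived state 'present' for Character 5, supporting them as a clade.
Most parsimonious ingroup topology: (((Haliops,Microella),(Rhizaria,Therensis)),Acroites).
Changes per character on this tree: Character 1: 1; Character 2: 1; Character 3: 1; Character 4: 1; Character 5: 1.
Total = 5.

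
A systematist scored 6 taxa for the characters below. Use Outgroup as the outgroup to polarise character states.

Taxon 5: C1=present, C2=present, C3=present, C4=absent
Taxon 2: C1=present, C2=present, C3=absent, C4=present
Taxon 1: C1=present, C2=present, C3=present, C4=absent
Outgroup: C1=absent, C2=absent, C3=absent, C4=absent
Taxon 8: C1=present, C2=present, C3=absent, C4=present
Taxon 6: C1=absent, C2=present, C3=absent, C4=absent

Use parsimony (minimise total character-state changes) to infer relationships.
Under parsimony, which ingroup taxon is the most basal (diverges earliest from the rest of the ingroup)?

The outgroup has state 'absent' for every character, so 'present' is the derived state throughout.
Only Taxon 1, Taxon 2, Taxon 5, and Taxon 8 show the derived state 'present' for C1, supporting them as a clade.
All ingroup taxa share the derived state 'present' for C2; it defines the ingroup but does not resolve relationships within it.
C3: derived state 'present' in Taxon 1 and Taxon 5 only — synapomorphy for {Taxon 1, Taxon 5}.
C4: derived state 'present' in Taxon 2 and Taxon 8 only — synapomorphy for {Taxon 2, Taxon 8}.
Most parsimonious ingroup topology: (((Taxon 2,Taxon 8),(Taxon 5,Taxon 1)),Taxon 6).
Taxon 6 is sister to the clade containing all other ingroup taxa, so it is the earliest-diverging (most basal) ingroup lineage.

Taxon 6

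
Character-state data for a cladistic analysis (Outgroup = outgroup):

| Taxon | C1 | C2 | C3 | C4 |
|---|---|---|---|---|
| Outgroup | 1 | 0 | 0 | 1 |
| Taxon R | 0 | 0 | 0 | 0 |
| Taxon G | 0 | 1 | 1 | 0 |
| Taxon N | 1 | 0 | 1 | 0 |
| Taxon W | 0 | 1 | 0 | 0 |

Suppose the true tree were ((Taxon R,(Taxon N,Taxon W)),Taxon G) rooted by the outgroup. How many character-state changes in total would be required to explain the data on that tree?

Map each character onto ((Taxon R,(Taxon N,Taxon W)),Taxon G) (rooted by Outgroup) and count the minimum state changes it requires (Fitch parsimony):
C1: 2; C2: 2; C3: 2; C4: 1.
Total tree length = 7.

7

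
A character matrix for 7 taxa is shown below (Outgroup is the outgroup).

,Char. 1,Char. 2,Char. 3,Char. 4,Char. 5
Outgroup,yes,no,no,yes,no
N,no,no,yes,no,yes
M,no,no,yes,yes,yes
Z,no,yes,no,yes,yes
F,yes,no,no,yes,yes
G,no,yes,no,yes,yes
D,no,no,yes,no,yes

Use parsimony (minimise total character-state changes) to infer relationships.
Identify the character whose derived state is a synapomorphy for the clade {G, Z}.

Character polarity is set by the outgroup: the derived state is whichever differs from the outgroup's state, so for Char. 1, Char. 4 the derived state is 'no', and for the remaining characters it is 'yes'.
Char. 1: derived state 'no' in D, G, M, N, and Z only — synapomorphy for {D, G, M, N, Z}.
Only G and Z show the derived state 'yes' for Char. 2, supporting them as a clade.
Only D, M, and N show the derived state 'yes' for Char. 3, supporting them as a clade.
Char. 4: derived state 'no' in D and N only — synapomorphy for {D, N}.
Char. 5 (derived state 'yes') is shared by all ingroup taxa — unites the whole ingroup.
Most parsimonious ingroup topology: ((((N,D),M),(Z,G)),F).
The clade {G, Z} is supported by Char. 2: its derived state 'yes' occurs in exactly those taxa and in no other taxon (including the outgroup).

Char. 2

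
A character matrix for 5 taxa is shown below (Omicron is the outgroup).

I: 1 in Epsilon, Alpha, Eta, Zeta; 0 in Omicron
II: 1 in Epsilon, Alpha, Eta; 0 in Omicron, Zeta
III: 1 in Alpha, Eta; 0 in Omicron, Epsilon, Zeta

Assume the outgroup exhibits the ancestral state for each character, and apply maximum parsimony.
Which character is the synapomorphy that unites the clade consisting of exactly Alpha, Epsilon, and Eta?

II

The outgroup has state '0' for every character, so '1' is the derived state throughout.
I (derived state '1') is shared by all ingroup taxa — unites the whole ingroup.
II (derived state '1') is shared by Alpha, Epsilon, and Eta — a synapomorphy uniting that clade.
III: derived state '1' in Alpha and Eta only — synapomorphy for {Alpha, Eta}.
Most parsimonious ingroup topology: ((Epsilon,(Alpha,Eta)),Zeta).
The clade {Alpha, Epsilon, Eta} is supported by II: its derived state '1' occurs in exactly those taxa and in no other taxon (including the outgroup).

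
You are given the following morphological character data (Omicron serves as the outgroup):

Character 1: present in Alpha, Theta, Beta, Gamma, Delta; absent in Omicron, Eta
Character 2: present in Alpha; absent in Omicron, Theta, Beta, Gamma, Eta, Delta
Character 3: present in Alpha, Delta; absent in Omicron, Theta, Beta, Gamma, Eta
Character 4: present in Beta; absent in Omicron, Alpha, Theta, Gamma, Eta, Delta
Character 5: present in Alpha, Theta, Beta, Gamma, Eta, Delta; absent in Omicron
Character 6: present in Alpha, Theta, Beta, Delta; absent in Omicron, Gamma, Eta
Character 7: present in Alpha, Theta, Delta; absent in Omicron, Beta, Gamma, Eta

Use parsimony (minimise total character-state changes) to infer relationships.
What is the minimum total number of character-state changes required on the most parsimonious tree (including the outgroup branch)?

7

The outgroup has state 'absent' for every character, so 'present' is the derived state throughout.
Character 1: derived state 'present' in Alpha, Beta, Delta, Gamma, and Theta only — synapomorphy for {Alpha, Beta, Delta, Gamma, Theta}.
Character 2 (derived state 'present') is unique to Alpha (autapomorphy; uninformative for grouping).
Character 3: derived state 'present' in Alpha and Delta only — synapomorphy for {Alpha, Delta}.
Character 4 (derived state 'present') is unique to Beta (autapomorphy; uninformative for grouping).
Character 5 (derived state 'present') is shared by all ingroup taxa — unites the whole ingroup.
Only Alpha, Beta, Delta, and Theta show the derived state 'present' for Character 6, supporting them as a clade.
Only Alpha, Delta, and Theta show the derived state 'present' for Character 7, supporting them as a clade.
Most parsimonious ingroup topology: (((((Alpha,Delta),Theta),Beta),Gamma),Eta).
Changes per character on this tree: Character 1: 1; Character 2: 1; Character 3: 1; Character 4: 1; Character 5: 1; Character 6: 1; Character 7: 1.
Total = 7.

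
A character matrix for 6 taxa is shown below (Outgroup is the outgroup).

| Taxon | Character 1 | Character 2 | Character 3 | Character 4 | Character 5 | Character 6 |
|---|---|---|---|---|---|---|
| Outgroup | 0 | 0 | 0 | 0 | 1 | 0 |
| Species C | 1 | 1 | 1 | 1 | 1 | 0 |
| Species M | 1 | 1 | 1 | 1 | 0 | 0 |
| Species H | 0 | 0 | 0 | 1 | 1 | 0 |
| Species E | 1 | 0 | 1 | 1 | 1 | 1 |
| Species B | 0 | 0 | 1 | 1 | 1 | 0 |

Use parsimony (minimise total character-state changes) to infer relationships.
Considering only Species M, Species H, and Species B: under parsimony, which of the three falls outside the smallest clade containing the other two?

Character polarity is set by the outgroup: the derived state is whichever differs from the outgroup's state, so for Character 5 the derived state is '0', and for the remaining characters it is '1'.
Only Species C, Species E, and Species M show the derived state '1' for Character 1, supporting them as a clade.
Character 2 (derived state '1') is shared by Species C and Species M — a synapomorphy uniting that clade.
Character 3 (derived state '1') is shared by Species B, Species C, Species E, and Species M — a synapomorphy uniting that clade.
Character 4 (derived state '1') is shared by all ingroup taxa — unites the whole ingroup.
Character 5: derived state '0' in Species M only — an autapomorphy, so it tells us nothing about relationships among taxa.
Character 6: derived state '1' in Species E only — an autapomorphy, so it tells us nothing about relationships among taxa.
Most parsimonious ingroup topology: ((((Species C,Species M),Species E),Species B),Species H).
Species M and Species B share a more recent common ancestor with each other than either does with Species H, so Species H is the least closely related of the three.

Species H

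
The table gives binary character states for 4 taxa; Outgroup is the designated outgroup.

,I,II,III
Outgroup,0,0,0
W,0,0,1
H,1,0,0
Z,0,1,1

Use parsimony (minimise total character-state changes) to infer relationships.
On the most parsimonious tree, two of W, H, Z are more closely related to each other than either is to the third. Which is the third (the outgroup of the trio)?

H

The outgroup has state '0' for every character, so '1' is the derived state throughout.
I: derived state '1' in H only — an autapomorphy, so it tells us nothing about relationships among taxa.
II: derived state '1' in Z only — an autapomorphy, so it tells us nothing about relationships among taxa.
III (derived state '1') is shared by W and Z — a synapomorphy uniting that clade.
Most parsimonious ingroup topology: ((W,Z),H).
W and Z share a more recent common ancestor with each other than either does with H, so H is the least closely related of the three.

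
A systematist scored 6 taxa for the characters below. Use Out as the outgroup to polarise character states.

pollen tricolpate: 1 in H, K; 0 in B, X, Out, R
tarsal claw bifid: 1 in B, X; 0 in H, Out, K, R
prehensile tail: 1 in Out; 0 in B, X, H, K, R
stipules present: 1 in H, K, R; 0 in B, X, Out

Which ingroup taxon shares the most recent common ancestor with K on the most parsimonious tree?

H

Character polarity is set by the outgroup: the derived state is whichever differs from the outgroup's state, so for prehensile tail the derived state is '0', and for the remaining characters it is '1'.
Only H and K show the derived state '1' for pollen tricolpate, supporting them as a clade.
Only B and X show the derived state '1' for tarsal claw bifid, supporting them as a clade.
prehensile tail (derived state '0') is shared by all ingroup taxa — unites the whole ingroup.
stipules present (derived state '1') is shared by H, K, and R — a synapomorphy uniting that clade.
Most parsimonious ingroup topology: ((B,X),((K,H),R)).
K and H form a cherry on this tree, so they are sister taxa.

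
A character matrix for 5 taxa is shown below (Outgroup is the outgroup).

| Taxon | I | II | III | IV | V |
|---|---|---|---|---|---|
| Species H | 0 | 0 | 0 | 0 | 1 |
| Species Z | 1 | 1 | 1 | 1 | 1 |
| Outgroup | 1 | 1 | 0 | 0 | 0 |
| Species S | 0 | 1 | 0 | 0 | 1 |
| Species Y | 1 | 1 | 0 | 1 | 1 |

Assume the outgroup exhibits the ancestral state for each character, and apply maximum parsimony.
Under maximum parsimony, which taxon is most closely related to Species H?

Species S

Character polarity is set by the outgroup: the derived state is whichever differs from the outgroup's state, so for I, II the derived state is '0', and for the remaining characters it is '1'.
I: derived state '0' in Species H and Species S only — synapomorphy for {Species H, Species S}.
II: derived state '0' in Species H only — an autapomorphy, so it tells us nothing about relationships among taxa.
III (derived state '1') is unique to Species Z (autapomorphy; uninformative for grouping).
IV (derived state '1') is shared by Species Y and Species Z — a synapomorphy uniting that clade.
All ingroup taxa share the derived state '1' for V; it defines the ingroup but does not resolve relationships within it.
Most parsimonious ingroup topology: ((Species S,Species H),(Species Y,Species Z)).
Species H and Species S form a cherry on this tree, so they are sister taxa.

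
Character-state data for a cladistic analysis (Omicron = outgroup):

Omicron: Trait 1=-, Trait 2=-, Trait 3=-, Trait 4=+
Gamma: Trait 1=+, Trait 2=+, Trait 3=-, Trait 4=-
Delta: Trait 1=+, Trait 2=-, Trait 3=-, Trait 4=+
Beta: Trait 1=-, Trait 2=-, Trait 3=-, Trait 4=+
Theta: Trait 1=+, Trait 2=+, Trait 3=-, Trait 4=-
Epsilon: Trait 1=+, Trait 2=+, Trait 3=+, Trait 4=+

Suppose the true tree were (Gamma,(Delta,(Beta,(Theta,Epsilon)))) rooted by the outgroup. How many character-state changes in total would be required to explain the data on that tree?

Map each character onto (Gamma,(Delta,(Beta,(Theta,Epsilon)))) (rooted by Omicron) and count the minimum state changes it requires (Fitch parsimony):
Trait 1: 2; Trait 2: 2; Trait 3: 1; Trait 4: 2.
Total tree length = 7.

7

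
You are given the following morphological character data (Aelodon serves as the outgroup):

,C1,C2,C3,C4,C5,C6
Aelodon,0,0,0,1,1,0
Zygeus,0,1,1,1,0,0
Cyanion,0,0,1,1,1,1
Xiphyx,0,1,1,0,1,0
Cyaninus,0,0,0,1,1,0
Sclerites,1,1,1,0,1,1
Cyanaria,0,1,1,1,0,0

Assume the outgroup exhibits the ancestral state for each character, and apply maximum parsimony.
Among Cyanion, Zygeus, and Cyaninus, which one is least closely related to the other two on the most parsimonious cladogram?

Cyaninus

Character polarity is set by the outgroup: the derived state is whichever differs from the outgroup's state, so for C4, C5 the derived state is '0', and for the remaining characters it is '1'.
C1 (derived state '1') is unique to Sclerites (autapomorphy; uninformative for grouping).
Only Cyanaria, Sclerites, Xiphyx, and Zygeus show the derived state '1' for C2, supporting them as a clade.
Only Cyanaria, Cyanion, Sclerites, Xiphyx, and Zygeus show the derived state '1' for C3, supporting them as a clade.
C4: derived state '0' in Sclerites and Xiphyx only — synapomorphy for {Sclerites, Xiphyx}.
C5 (derived state '0') is shared by Cyanaria and Zygeus — a synapomorphy uniting that clade.
C6 (state '1') occurs in Cyanion and Sclerites but conflicts with the nesting implied by the other characters — most parsimoniously interpreted as homoplasy.
Most parsimonious ingroup topology: ((((Zygeus,Cyanaria),(Xiphyx,Sclerites)),Cyanion),Cyaninus).
Cyanion and Zygeus share a more recent common ancestor with each other than either does with Cyaninus, so Cyaninus is the least closely related of the three.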